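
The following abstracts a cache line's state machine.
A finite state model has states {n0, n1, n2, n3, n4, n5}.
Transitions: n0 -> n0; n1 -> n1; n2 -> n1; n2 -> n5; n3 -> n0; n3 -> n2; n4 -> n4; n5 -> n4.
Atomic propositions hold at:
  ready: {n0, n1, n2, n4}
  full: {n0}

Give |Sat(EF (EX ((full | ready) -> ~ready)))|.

2

Sat(full | ready) = {n0, n1, n2, n4}
Sat(~ready) = {n3, n5}
Sat((full | ready) -> ~ready) = {n3, n5}
Sat(EX ((full | ready) -> ~ready)) = {s : some successor in {n3, n5}} = {n2}
EF (EX ((full | ready) -> ~ready)): least fixpoint, start Z0 = {n2}, add states with some successor in Z. Z1 = {n2, n3}; fixed.
Sat(EF (EX ((full | ready) -> ~ready))) = {n2, n3}
|Sat(EF (EX ((full | ready) -> ~ready)))| = |{n2, n3}| = 2.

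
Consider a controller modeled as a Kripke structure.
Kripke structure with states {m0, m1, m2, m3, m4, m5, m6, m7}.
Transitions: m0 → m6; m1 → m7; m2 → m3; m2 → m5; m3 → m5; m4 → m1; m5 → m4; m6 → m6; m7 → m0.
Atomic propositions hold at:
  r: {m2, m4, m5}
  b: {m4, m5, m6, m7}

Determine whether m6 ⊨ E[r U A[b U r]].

No

A[b U r]: least fixpoint, start Z0 = Sat(r) = {m2, m4, m5}, add states in Sat(b) with every successor in Z. Already a fixed point.
Sat(A[b U r]) = {m2, m4, m5}
E[r U A[b U r]]: least fixpoint, start Z0 = Sat(A[b U r]) = {m2, m4, m5}, add states in Sat(r) with some successor in Z. Already a fixed point.
Sat(E[r U A[b U r]]) = {m2, m4, m5}
m6 ∉ Sat(E[r U A[b U r]]) = {m2, m4, m5}, so the formula does not hold at m6.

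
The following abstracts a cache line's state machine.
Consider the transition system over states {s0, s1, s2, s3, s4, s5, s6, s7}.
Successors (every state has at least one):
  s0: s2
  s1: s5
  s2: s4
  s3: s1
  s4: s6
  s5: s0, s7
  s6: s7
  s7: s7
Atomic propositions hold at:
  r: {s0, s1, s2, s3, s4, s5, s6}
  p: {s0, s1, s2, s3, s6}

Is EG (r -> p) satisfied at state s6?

Sat(r -> p) = {s0, s1, s2, s3, s6, s7}
EG (r -> p): greatest fixpoint, start Z0 = {s0, s1, s2, s3, s6, s7}, keep only states in Sat with some successor in Z. Z1 = {s0, s3, s6, s7}; Z2 = {s6, s7}; fixed.
Sat(EG (r -> p)) = {s6, s7}
s6 ∈ Sat(EG (r -> p)) = {s6, s7}, so the formula holds at s6.

Yes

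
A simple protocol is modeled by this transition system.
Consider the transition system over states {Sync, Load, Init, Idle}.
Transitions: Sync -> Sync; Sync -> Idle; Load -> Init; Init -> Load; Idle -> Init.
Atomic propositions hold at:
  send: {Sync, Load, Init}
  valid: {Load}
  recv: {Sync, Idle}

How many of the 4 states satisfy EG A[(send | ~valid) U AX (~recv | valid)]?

3

Sat(~valid) = {Sync, Init, Idle}
Sat(send | ~valid) = {Sync, Load, Init, Idle}
Sat(~recv) = {Load, Init}
Sat(~recv | valid) = {Load, Init}
Sat(AX (~recv | valid)) = {s : every successor in {Load, Init}} = {Load, Init, Idle}
A[(send | ~valid) U AX (~recv | valid)]: least fixpoint, start Z0 = Sat(AX (~recv | valid)) = {Load, Init, Idle}, add states in Sat(send | ~valid) with every successor in Z. Already a fixed point.
Sat(A[(send | ~valid) U AX (~recv | valid)]) = {Load, Init, Idle}
EG A[(send | ~valid) U AX (~recv | valid)]: greatest fixpoint, start Z0 = {Load, Init, Idle}, keep only states in Sat with some successor in Z. Already a fixed point.
Sat(EG A[(send | ~valid) U AX (~recv | valid)]) = {Load, Init, Idle}
|Sat(EG A[(send | ~valid) U AX (~recv | valid)])| = |{Load, Init, Idle}| = 3.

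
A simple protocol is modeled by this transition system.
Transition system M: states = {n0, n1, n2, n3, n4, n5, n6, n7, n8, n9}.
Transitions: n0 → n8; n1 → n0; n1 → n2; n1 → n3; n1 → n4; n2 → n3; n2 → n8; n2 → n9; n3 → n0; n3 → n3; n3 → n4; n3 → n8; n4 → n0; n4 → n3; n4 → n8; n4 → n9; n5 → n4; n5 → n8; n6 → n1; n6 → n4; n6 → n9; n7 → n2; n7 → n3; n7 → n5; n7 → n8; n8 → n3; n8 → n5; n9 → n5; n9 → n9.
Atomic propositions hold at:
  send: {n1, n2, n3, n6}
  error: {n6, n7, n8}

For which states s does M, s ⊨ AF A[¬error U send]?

{n1, n2, n3, n6}

Sat(¬error) = {n0, n1, n2, n3, n4, n5, n9}
A[¬error U send]: least fixpoint, start Z0 = Sat(send) = {n1, n2, n3, n6}, add states in Sat(¬error) with every successor in Z. Already a fixed point.
Sat(A[¬error U send]) = {n1, n2, n3, n6}
AF A[¬error U send]: least fixpoint, start Z0 = {n1, n2, n3, n6}, add states with every successor in Z. Already a fixed point.
Sat(AF A[¬error U send]) = {n1, n2, n3, n6}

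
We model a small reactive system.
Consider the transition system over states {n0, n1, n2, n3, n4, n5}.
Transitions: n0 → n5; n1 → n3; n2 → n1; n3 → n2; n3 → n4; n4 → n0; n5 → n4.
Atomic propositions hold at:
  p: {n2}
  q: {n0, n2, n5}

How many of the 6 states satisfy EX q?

Sat(EX q) = {s : some successor in {n0, n2, n5}} = {n0, n3, n4}
|Sat(EX q)| = |{n0, n3, n4}| = 3.

3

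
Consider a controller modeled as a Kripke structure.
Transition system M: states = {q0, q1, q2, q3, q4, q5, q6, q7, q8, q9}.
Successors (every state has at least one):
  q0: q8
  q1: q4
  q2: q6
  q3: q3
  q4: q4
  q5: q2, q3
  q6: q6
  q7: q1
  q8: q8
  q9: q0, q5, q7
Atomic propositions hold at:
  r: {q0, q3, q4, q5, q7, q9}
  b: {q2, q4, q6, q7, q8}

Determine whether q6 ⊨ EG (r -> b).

Sat(r -> b) = {q1, q2, q4, q6, q7, q8}
EG (r -> b): greatest fixpoint, start Z0 = {q1, q2, q4, q6, q7, q8}, keep only states in Sat with some successor in Z. Already a fixed point.
Sat(EG (r -> b)) = {q1, q2, q4, q6, q7, q8}
q6 ∈ Sat(EG (r -> b)) = {q1, q2, q4, q6, q7, q8}, so the formula holds at q6.

Yes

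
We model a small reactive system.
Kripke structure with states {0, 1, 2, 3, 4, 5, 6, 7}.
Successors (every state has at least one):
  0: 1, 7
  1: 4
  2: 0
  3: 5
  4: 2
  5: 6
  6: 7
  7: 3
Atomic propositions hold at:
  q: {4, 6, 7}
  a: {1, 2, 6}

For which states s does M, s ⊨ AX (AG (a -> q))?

Sat(a -> q) = {0, 3, 4, 5, 6, 7}
AG (a -> q): greatest fixpoint, start Z0 = {0, 3, 4, 5, 6, 7}, keep only states in Sat with every successor in Z. Z1 = {3, 5, 6, 7}; fixed.
Sat(AG (a -> q)) = {3, 5, 6, 7}
Sat(AX (AG (a -> q))) = {s : every successor in {3, 5, 6, 7}} = {3, 5, 6, 7}

{3, 5, 6, 7}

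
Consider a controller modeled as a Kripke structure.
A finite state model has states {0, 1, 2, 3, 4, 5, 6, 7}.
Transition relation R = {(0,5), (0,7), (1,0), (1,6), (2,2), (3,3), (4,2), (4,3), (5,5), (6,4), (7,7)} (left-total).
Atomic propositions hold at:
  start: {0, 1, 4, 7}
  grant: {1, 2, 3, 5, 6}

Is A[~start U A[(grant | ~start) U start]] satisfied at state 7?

Sat(~start) = {2, 3, 5, 6}
Sat(grant | ~start) = {1, 2, 3, 5, 6}
A[(grant | ~start) U start]: least fixpoint, start Z0 = Sat(start) = {0, 1, 4, 7}, add states in Sat(grant | ~start) with every successor in Z. Z1 = {0, 1, 4, 6, 7}; fixed.
Sat(A[(grant | ~start) U start]) = {0, 1, 4, 6, 7}
A[~start U A[(grant | ~start) U start]]: least fixpoint, start Z0 = Sat(A[(grant | ~start) U start]) = {0, 1, 4, 6, 7}, add states in Sat(~start) with every successor in Z. Already a fixed point.
Sat(A[~start U A[(grant | ~start) U start]]) = {0, 1, 4, 6, 7}
7 ∈ Sat(A[~start U A[(grant | ~start) U start]]) = {0, 1, 4, 6, 7}, so the formula holds at 7.

Yes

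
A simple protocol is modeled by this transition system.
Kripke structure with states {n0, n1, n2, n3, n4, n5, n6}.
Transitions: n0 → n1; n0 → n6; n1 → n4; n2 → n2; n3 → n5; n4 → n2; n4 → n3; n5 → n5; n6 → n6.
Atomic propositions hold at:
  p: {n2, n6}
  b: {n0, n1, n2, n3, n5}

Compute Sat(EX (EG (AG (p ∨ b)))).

{n0, n2, n3, n4, n5, n6}

Sat(p ∨ b) = {n0, n1, n2, n3, n5, n6}
AG (p ∨ b): greatest fixpoint, start Z0 = {n0, n1, n2, n3, n5, n6}, keep only states in Sat with every successor in Z. Z1 = {n0, n2, n3, n5, n6}; Z2 = {n2, n3, n5, n6}; fixed.
Sat(AG (p ∨ b)) = {n2, n3, n5, n6}
EG (AG (p ∨ b)): greatest fixpoint, start Z0 = {n2, n3, n5, n6}, keep only states in Sat with some successor in Z. Already a fixed point.
Sat(EG (AG (p ∨ b))) = {n2, n3, n5, n6}
Sat(EX (EG (AG (p ∨ b)))) = {s : some successor in {n2, n3, n5, n6}} = {n0, n2, n3, n4, n5, n6}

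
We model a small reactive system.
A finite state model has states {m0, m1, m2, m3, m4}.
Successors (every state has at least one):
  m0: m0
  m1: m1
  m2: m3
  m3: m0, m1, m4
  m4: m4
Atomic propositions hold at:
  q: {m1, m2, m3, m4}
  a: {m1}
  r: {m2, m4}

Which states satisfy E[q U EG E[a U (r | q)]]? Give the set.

Sat(r | q) = {m1, m2, m3, m4}
E[a U (r | q)]: least fixpoint, start Z0 = Sat((r | q)) = {m1, m2, m3, m4}, add states in Sat(a) with some successor in Z. Already a fixed point.
Sat(E[a U (r | q)]) = {m1, m2, m3, m4}
EG E[a U (r | q)]: greatest fixpoint, start Z0 = {m1, m2, m3, m4}, keep only states in Sat with some successor in Z. Already a fixed point.
Sat(EG E[a U (r | q)]) = {m1, m2, m3, m4}
E[q U EG E[a U (r | q)]]: least fixpoint, start Z0 = Sat(EG E[a U (r | q)]) = {m1, m2, m3, m4}, add states in Sat(q) with some successor in Z. Already a fixed point.
Sat(E[q U EG E[a U (r | q)]]) = {m1, m2, m3, m4}

{m1, m2, m3, m4}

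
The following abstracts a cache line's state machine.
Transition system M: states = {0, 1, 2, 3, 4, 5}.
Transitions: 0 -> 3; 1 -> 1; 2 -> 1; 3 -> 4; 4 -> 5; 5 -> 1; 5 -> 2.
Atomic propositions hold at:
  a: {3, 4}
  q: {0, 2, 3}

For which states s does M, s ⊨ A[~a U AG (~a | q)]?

Sat(~a) = {0, 1, 2, 5}
Sat(~a | q) = {0, 1, 2, 3, 5}
AG (~a | q): greatest fixpoint, start Z0 = {0, 1, 2, 3, 5}, keep only states in Sat with every successor in Z. Z1 = {0, 1, 2, 5}; Z2 = {1, 2, 5}; fixed.
Sat(AG (~a | q)) = {1, 2, 5}
A[~a U AG (~a | q)]: least fixpoint, start Z0 = Sat(AG (~a | q)) = {1, 2, 5}, add states in Sat(~a) with every successor in Z. Already a fixed point.
Sat(A[~a U AG (~a | q)]) = {1, 2, 5}

{1, 2, 5}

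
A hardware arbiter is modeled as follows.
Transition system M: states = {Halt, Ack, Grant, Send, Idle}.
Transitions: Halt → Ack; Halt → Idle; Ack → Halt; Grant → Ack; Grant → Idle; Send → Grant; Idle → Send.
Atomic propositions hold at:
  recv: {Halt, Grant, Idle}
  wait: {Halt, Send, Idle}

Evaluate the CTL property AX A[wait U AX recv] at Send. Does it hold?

Sat(AX recv) = {s : every successor in {Halt, Grant, Idle}} = {Ack, Send}
A[wait U AX recv]: least fixpoint, start Z0 = Sat(AX recv) = {Ack, Send}, add states in Sat(wait) with every successor in Z. Z1 = {Ack, Send, Idle}; Z2 = {Halt, Ack, Send, Idle}; fixed.
Sat(A[wait U AX recv]) = {Halt, Ack, Send, Idle}
Sat(AX A[wait U AX recv]) = {s : every successor in {Halt, Ack, Send, Idle}} = {Halt, Ack, Grant, Idle}
Send ∉ Sat(AX A[wait U AX recv]) = {Halt, Ack, Grant, Idle}, so the formula does not hold at Send.

No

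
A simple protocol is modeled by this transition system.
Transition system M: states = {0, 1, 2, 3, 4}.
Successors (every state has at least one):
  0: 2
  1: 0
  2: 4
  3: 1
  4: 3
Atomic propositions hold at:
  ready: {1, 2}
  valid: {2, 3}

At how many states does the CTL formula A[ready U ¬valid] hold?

4

Sat(¬valid) = {0, 1, 4}
A[ready U ¬valid]: least fixpoint, start Z0 = Sat(¬valid) = {0, 1, 4}, add states in Sat(ready) with every successor in Z. Z1 = {0, 1, 2, 4}; fixed.
Sat(A[ready U ¬valid]) = {0, 1, 2, 4}
|Sat(A[ready U ¬valid])| = |{0, 1, 2, 4}| = 4.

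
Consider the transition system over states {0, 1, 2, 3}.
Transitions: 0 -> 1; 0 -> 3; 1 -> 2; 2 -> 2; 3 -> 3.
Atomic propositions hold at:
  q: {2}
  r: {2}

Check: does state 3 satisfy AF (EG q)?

EG q: greatest fixpoint, start Z0 = {2}, keep only states in Sat with some successor in Z. Already a fixed point.
Sat(EG q) = {2}
AF (EG q): least fixpoint, start Z0 = {2}, add states with every successor in Z. Z1 = {1, 2}; fixed.
Sat(AF (EG q)) = {1, 2}
3 ∉ Sat(AF (EG q)) = {1, 2}, so the formula does not hold at 3.

No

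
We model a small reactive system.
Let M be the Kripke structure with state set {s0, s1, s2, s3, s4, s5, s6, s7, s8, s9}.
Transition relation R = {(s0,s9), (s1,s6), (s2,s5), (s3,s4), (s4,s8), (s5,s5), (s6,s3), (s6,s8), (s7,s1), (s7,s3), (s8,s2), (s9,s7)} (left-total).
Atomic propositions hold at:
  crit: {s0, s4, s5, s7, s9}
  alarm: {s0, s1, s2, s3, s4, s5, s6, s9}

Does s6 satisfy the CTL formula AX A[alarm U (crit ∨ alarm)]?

No

Sat(crit ∨ alarm) = {s0, s1, s2, s3, s4, s5, s6, s7, s9}
A[alarm U (crit ∨ alarm)]: least fixpoint, start Z0 = Sat((crit ∨ alarm)) = {s0, s1, s2, s3, s4, s5, s6, s7, s9}, add states in Sat(alarm) with every successor in Z. Already a fixed point.
Sat(A[alarm U (crit ∨ alarm)]) = {s0, s1, s2, s3, s4, s5, s6, s7, s9}
Sat(AX A[alarm U (crit ∨ alarm)]) = {s : every successor in {s0, s1, s2, s3, s4, s5, s6, s7, s9}} = {s0, s1, s2, s3, s5, s7, s8, s9}
s6 ∉ Sat(AX A[alarm U (crit ∨ alarm)]) = {s0, s1, s2, s3, s5, s7, s8, s9}, so the formula does not hold at s6.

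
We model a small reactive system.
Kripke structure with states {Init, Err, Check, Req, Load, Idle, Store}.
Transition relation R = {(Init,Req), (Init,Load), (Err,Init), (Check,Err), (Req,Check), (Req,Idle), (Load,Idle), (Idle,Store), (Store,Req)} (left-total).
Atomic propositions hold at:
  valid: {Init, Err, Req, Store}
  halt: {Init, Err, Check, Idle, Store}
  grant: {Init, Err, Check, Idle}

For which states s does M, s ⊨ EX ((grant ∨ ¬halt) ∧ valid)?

{Init, Err, Check, Store}

Sat(¬halt) = {Req, Load}
Sat(grant ∨ ¬halt) = {Init, Err, Check, Req, Load, Idle}
Sat((grant ∨ ¬halt) ∧ valid) = {Init, Err, Req}
Sat(EX ((grant ∨ ¬halt) ∧ valid)) = {s : some successor in {Init, Err, Req}} = {Init, Err, Check, Store}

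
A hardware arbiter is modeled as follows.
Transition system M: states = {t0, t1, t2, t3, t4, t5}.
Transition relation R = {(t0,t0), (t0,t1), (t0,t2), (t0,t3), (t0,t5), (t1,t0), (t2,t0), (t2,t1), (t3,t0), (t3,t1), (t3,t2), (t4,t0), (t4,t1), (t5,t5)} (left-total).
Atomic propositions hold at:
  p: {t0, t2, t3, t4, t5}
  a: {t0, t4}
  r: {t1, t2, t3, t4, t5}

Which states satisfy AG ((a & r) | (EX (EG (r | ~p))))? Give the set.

Sat(a & r) = {t4}
Sat(~p) = {t1}
Sat(r | ~p) = {t1, t2, t3, t4, t5}
EG (r | ~p): greatest fixpoint, start Z0 = {t1, t2, t3, t4, t5}, keep only states in Sat with some successor in Z. Z1 = {t2, t3, t4, t5}; Z2 = {t3, t5}; Z3 = {t5}; fixed.
Sat(EG (r | ~p)) = {t5}
Sat(EX (EG (r | ~p))) = {s : some successor in {t5}} = {t0, t5}
Sat((a & r) | (EX (EG (r | ~p)))) = {t0, t4, t5}
AG ((a & r) | (EX (EG (r | ~p)))): greatest fixpoint, start Z0 = {t0, t4, t5}, keep only states in Sat with every successor in Z. Z1 = {t5}; fixed.
Sat(AG ((a & r) | (EX (EG (r | ~p))))) = {t5}

{t5}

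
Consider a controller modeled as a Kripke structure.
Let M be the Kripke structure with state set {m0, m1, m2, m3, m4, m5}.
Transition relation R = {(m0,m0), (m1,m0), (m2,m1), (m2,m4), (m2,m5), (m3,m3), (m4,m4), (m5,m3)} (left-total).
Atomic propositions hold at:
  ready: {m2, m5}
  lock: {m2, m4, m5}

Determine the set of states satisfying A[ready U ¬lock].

Sat(¬lock) = {m0, m1, m3}
A[ready U ¬lock]: least fixpoint, start Z0 = Sat(¬lock) = {m0, m1, m3}, add states in Sat(ready) with every successor in Z. Z1 = {m0, m1, m3, m5}; fixed.
Sat(A[ready U ¬lock]) = {m0, m1, m3, m5}

{m0, m1, m3, m5}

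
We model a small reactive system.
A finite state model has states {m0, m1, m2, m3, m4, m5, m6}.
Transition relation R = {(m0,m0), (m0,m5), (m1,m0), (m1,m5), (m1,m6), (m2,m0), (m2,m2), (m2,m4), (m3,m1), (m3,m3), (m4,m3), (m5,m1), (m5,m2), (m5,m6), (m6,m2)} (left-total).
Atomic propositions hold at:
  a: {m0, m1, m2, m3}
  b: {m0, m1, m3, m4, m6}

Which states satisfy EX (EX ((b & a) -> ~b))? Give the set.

{m0, m1, m2, m3, m5, m6}

Sat(b & a) = {m0, m1, m3}
Sat(~b) = {m2, m5}
Sat((b & a) -> ~b) = {m2, m4, m5, m6}
Sat(EX ((b & a) -> ~b)) = {s : some successor in {m2, m4, m5, m6}} = {m0, m1, m2, m5, m6}
Sat(EX (EX ((b & a) -> ~b))) = {s : some successor in {m0, m1, m2, m5, m6}} = {m0, m1, m2, m3, m5, m6}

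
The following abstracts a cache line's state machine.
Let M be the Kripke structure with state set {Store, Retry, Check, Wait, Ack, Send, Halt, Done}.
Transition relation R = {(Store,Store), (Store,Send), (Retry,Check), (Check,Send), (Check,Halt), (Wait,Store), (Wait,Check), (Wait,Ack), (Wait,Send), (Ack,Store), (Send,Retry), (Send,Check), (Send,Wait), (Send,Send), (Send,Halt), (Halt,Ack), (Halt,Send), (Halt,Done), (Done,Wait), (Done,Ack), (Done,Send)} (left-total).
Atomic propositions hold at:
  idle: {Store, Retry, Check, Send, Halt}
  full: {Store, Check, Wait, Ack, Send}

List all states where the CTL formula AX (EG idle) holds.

{Store, Retry, Check, Ack}

EG idle: greatest fixpoint, start Z0 = {Store, Retry, Check, Send, Halt}, keep only states in Sat with some successor in Z. Already a fixed point.
Sat(EG idle) = {Store, Retry, Check, Send, Halt}
Sat(AX (EG idle)) = {s : every successor in {Store, Retry, Check, Send, Halt}} = {Store, Retry, Check, Ack}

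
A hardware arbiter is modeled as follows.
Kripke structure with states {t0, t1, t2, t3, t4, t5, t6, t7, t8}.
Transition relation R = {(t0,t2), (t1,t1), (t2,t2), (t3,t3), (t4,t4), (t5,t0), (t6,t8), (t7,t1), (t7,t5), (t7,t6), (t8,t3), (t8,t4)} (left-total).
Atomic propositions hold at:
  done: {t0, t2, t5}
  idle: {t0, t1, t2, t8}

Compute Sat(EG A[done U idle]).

A[done U idle]: least fixpoint, start Z0 = Sat(idle) = {t0, t1, t2, t8}, add states in Sat(done) with every successor in Z. Z1 = {t0, t1, t2, t5, t8}; fixed.
Sat(A[done U idle]) = {t0, t1, t2, t5, t8}
EG A[done U idle]: greatest fixpoint, start Z0 = {t0, t1, t2, t5, t8}, keep only states in Sat with some successor in Z. Z1 = {t0, t1, t2, t5}; fixed.
Sat(EG A[done U idle]) = {t0, t1, t2, t5}

{t0, t1, t2, t5}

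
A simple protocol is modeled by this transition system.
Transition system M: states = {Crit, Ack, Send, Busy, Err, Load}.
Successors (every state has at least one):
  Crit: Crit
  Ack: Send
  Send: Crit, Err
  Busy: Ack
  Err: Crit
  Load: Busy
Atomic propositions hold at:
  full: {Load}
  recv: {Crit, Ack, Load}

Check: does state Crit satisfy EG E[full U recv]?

E[full U recv]: least fixpoint, start Z0 = Sat(recv) = {Crit, Ack, Load}, add states in Sat(full) with some successor in Z. Already a fixed point.
Sat(E[full U recv]) = {Crit, Ack, Load}
EG E[full U recv]: greatest fixpoint, start Z0 = {Crit, Ack, Load}, keep only states in Sat with some successor in Z. Z1 = {Crit}; fixed.
Sat(EG E[full U recv]) = {Crit}
Crit ∈ Sat(EG E[full U recv]) = {Crit}, so the formula holds at Crit.

Yes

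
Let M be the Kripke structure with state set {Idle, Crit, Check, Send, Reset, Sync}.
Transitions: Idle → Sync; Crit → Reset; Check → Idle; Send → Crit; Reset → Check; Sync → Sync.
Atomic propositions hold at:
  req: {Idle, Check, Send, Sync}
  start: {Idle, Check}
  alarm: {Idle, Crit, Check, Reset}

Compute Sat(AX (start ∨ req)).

{Idle, Check, Reset, Sync}

Sat(start ∨ req) = {Idle, Check, Send, Sync}
Sat(AX (start ∨ req)) = {s : every successor in {Idle, Check, Send, Sync}} = {Idle, Check, Reset, Sync}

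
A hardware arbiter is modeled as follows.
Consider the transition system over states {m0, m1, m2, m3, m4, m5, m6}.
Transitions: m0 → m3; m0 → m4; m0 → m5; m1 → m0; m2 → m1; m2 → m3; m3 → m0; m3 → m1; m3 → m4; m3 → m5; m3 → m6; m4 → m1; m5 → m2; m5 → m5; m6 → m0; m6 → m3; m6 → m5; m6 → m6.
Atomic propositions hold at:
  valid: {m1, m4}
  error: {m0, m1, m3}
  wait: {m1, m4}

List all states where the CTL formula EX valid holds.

Sat(EX valid) = {s : some successor in {m1, m4}} = {m0, m2, m3, m4}

{m0, m2, m3, m4}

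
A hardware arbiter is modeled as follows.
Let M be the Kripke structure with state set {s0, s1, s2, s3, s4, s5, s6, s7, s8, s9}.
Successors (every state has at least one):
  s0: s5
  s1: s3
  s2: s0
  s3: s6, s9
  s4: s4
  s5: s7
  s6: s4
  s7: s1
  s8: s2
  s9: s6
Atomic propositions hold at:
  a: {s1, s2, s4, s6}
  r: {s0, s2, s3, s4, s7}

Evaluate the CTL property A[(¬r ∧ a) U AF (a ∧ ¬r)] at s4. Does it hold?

No

Sat(¬r) = {s1, s5, s6, s8, s9}
Sat(¬r ∧ a) = {s1, s6}
Sat(a ∧ ¬r) = {s1, s6}
AF (a ∧ ¬r): least fixpoint, start Z0 = {s1, s6}, add states with every successor in Z. Z1 = {s1, s6, s7, s9}; Z2 = {s1, s3, s5, s6, s7, s9}; Z3 = {s0, s1, s3, s5, s6, s7, s9}; Z4 = {s0, s1, s2, s3, s5, s6, s7, s9}; Z5 = {s0, s1, s2, s3, s5, s6, s7, s8, s9}; fixed.
Sat(AF (a ∧ ¬r)) = {s0, s1, s2, s3, s5, s6, s7, s8, s9}
A[(¬r ∧ a) U AF (a ∧ ¬r)]: least fixpoint, start Z0 = Sat(AF (a ∧ ¬r)) = {s0, s1, s2, s3, s5, s6, s7, s8, s9}, add states in Sat(¬r ∧ a) with every successor in Z. Already a fixed point.
Sat(A[(¬r ∧ a) U AF (a ∧ ¬r)]) = {s0, s1, s2, s3, s5, s6, s7, s8, s9}
s4 ∉ Sat(A[(¬r ∧ a) U AF (a ∧ ¬r)]) = {s0, s1, s2, s3, s5, s6, s7, s8, s9}, so the formula does not hold at s4.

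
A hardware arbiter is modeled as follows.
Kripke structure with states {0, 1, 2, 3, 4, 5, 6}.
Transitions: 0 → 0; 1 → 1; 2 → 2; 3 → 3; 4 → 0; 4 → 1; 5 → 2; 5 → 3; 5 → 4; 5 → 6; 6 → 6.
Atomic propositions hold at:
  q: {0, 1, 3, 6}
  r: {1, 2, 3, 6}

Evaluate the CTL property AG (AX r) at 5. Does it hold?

Sat(AX r) = {s : every successor in {1, 2, 3, 6}} = {1, 2, 3, 6}
AG (AX r): greatest fixpoint, start Z0 = {1, 2, 3, 6}, keep only states in Sat with every successor in Z. Already a fixed point.
Sat(AG (AX r)) = {1, 2, 3, 6}
5 ∉ Sat(AG (AX r)) = {1, 2, 3, 6}, so the formula does not hold at 5.

No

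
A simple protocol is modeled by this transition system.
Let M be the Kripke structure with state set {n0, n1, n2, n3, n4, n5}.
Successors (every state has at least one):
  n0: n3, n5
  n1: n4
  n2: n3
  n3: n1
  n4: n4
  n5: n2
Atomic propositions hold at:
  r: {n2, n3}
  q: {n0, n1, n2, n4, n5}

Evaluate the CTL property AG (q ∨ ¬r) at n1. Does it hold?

Sat(¬r) = {n0, n1, n4, n5}
Sat(q ∨ ¬r) = {n0, n1, n2, n4, n5}
AG (q ∨ ¬r): greatest fixpoint, start Z0 = {n0, n1, n2, n4, n5}, keep only states in Sat with every successor in Z. Z1 = {n1, n4, n5}; Z2 = {n1, n4}; fixed.
Sat(AG (q ∨ ¬r)) = {n1, n4}
n1 ∈ Sat(AG (q ∨ ¬r)) = {n1, n4}, so the formula holds at n1.

Yes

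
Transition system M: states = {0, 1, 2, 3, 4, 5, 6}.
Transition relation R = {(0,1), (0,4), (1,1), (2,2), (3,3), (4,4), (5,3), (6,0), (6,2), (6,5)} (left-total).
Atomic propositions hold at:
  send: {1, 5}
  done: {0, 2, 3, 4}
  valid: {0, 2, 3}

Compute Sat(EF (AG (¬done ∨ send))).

Sat(¬done) = {1, 5, 6}
Sat(¬done ∨ send) = {1, 5, 6}
AG (¬done ∨ send): greatest fixpoint, start Z0 = {1, 5, 6}, keep only states in Sat with every successor in Z. Z1 = {1}; fixed.
Sat(AG (¬done ∨ send)) = {1}
EF (AG (¬done ∨ send)): least fixpoint, start Z0 = {1}, add states with some successor in Z. Z1 = {0, 1}; Z2 = {0, 1, 6}; fixed.
Sat(EF (AG (¬done ∨ send))) = {0, 1, 6}

{0, 1, 6}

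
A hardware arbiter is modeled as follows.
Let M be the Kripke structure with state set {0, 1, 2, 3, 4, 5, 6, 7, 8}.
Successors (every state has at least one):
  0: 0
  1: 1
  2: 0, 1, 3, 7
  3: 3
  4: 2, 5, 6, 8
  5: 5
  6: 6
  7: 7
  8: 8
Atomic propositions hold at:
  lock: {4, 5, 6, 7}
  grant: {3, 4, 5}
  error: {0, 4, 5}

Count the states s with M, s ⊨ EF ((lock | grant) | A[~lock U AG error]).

Sat(lock | grant) = {3, 4, 5, 6, 7}
Sat(~lock) = {0, 1, 2, 3, 8}
AG error: greatest fixpoint, start Z0 = {0, 4, 5}, keep only states in Sat with every successor in Z. Z1 = {0, 5}; fixed.
Sat(AG error) = {0, 5}
A[~lock U AG error]: least fixpoint, start Z0 = Sat(AG error) = {0, 5}, add states in Sat(~lock) with every successor in Z. Already a fixed point.
Sat(A[~lock U AG error]) = {0, 5}
Sat((lock | grant) | A[~lock U AG error]) = {0, 3, 4, 5, 6, 7}
EF ((lock | grant) | A[~lock U AG error]): least fixpoint, start Z0 = {0, 3, 4, 5, 6, 7}, add states with some successor in Z. Z1 = {0, 2, 3, 4, 5, 6, 7}; fixed.
Sat(EF ((lock | grant) | A[~lock U AG error])) = {0, 2, 3, 4, 5, 6, 7}
|Sat(EF ((lock | grant) | A[~lock U AG error]))| = |{0, 2, 3, 4, 5, 6, 7}| = 7.

7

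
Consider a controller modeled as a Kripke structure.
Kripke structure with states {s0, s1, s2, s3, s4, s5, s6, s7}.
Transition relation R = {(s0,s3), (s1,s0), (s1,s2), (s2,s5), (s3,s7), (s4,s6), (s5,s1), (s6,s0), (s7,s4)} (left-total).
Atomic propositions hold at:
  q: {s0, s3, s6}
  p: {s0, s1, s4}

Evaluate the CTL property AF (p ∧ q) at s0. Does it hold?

Sat(p ∧ q) = {s0}
AF (p ∧ q): least fixpoint, start Z0 = {s0}, add states with every successor in Z. Z1 = {s0, s6}; Z2 = {s0, s4, s6}; Z3 = {s0, s4, s6, s7}; Z4 = {s0, s3, s4, s6, s7}; fixed.
Sat(AF (p ∧ q)) = {s0, s3, s4, s6, s7}
s0 ∈ Sat(AF (p ∧ q)) = {s0, s3, s4, s6, s7}, so the formula holds at s0.

Yes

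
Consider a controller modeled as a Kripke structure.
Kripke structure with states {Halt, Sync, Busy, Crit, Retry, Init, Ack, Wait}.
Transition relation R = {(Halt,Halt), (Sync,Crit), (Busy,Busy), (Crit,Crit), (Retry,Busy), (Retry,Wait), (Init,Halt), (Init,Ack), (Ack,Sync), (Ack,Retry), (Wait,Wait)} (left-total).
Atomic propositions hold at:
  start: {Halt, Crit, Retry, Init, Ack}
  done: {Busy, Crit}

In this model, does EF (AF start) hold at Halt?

Yes

AF start: least fixpoint, start Z0 = {Halt, Crit, Retry, Init, Ack}, add states with every successor in Z. Z1 = {Halt, Sync, Crit, Retry, Init, Ack}; fixed.
Sat(AF start) = {Halt, Sync, Crit, Retry, Init, Ack}
EF (AF start): least fixpoint, start Z0 = {Halt, Sync, Crit, Retry, Init, Ack}, add states with some successor in Z. Already a fixed point.
Sat(EF (AF start)) = {Halt, Sync, Crit, Retry, Init, Ack}
Halt ∈ Sat(EF (AF start)) = {Halt, Sync, Crit, Retry, Init, Ack}, so the formula holds at Halt.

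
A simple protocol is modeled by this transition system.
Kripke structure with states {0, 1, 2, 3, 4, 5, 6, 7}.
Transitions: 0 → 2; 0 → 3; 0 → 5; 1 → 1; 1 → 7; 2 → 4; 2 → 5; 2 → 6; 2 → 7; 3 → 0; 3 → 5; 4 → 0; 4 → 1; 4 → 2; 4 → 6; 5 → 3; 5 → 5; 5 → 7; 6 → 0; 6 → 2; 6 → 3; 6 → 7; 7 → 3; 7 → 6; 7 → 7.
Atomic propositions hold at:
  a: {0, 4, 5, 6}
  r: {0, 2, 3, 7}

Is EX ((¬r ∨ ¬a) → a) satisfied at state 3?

Sat(¬r) = {1, 4, 5, 6}
Sat(¬a) = {1, 2, 3, 7}
Sat(¬r ∨ ¬a) = {1, 2, 3, 4, 5, 6, 7}
Sat((¬r ∨ ¬a) → a) = {0, 4, 5, 6}
Sat(EX ((¬r ∨ ¬a) → a)) = {s : some successor in {0, 4, 5, 6}} = {0, 2, 3, 4, 5, 6, 7}
3 ∈ Sat(EX ((¬r ∨ ¬a) → a)) = {0, 2, 3, 4, 5, 6, 7}, so the formula holds at 3.

Yes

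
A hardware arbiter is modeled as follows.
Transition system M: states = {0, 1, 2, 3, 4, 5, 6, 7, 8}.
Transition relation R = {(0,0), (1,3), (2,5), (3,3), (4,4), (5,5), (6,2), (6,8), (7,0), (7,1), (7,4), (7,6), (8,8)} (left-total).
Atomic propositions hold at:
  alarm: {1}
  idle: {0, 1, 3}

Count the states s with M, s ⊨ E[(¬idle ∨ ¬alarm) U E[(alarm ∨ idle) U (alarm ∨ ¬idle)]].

7

Sat(¬idle) = {2, 4, 5, 6, 7, 8}
Sat(¬alarm) = {0, 2, 3, 4, 5, 6, 7, 8}
Sat(¬idle ∨ ¬alarm) = {0, 2, 3, 4, 5, 6, 7, 8}
Sat(alarm ∨ idle) = {0, 1, 3}
Sat(alarm ∨ ¬idle) = {1, 2, 4, 5, 6, 7, 8}
E[(alarm ∨ idle) U (alarm ∨ ¬idle)]: least fixpoint, start Z0 = Sat((alarm ∨ ¬idle)) = {1, 2, 4, 5, 6, 7, 8}, add states in Sat(alarm ∨ idle) with some successor in Z. Already a fixed point.
Sat(E[(alarm ∨ idle) U (alarm ∨ ¬idle)]) = {1, 2, 4, 5, 6, 7, 8}
E[(¬idle ∨ ¬alarm) U E[(alarm ∨ idle) U (alarm ∨ ¬idle)]]: least fixpoint, start Z0 = Sat(E[(alarm ∨ idle) U (alarm ∨ ¬idle)]) = {1, 2, 4, 5, 6, 7, 8}, add states in Sat(¬idle ∨ ¬alarm) with some successor in Z. Already a fixed point.
Sat(E[(¬idle ∨ ¬alarm) U E[(alarm ∨ idle) U (alarm ∨ ¬idle)]]) = {1, 2, 4, 5, 6, 7, 8}
|Sat(E[(¬idle ∨ ¬alarm) U E[(alarm ∨ idle) U (alarm ∨ ¬idle)]])| = |{1, 2, 4, 5, 6, 7, 8}| = 7.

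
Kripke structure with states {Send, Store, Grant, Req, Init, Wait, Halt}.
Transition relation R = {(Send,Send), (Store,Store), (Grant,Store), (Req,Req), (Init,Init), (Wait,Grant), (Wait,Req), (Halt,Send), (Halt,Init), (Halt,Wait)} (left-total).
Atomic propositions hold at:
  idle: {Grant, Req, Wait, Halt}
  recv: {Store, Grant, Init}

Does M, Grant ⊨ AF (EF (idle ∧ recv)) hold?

Sat(idle ∧ recv) = {Grant}
EF (idle ∧ recv): least fixpoint, start Z0 = {Grant}, add states with some successor in Z. Z1 = {Grant, Wait}; Z2 = {Grant, Wait, Halt}; fixed.
Sat(EF (idle ∧ recv)) = {Grant, Wait, Halt}
AF (EF (idle ∧ recv)): least fixpoint, start Z0 = {Grant, Wait, Halt}, add states with every successor in Z. Already a fixed point.
Sat(AF (EF (idle ∧ recv))) = {Grant, Wait, Halt}
Grant ∈ Sat(AF (EF (idle ∧ recv))) = {Grant, Wait, Halt}, so the formula holds at Grant.

Yes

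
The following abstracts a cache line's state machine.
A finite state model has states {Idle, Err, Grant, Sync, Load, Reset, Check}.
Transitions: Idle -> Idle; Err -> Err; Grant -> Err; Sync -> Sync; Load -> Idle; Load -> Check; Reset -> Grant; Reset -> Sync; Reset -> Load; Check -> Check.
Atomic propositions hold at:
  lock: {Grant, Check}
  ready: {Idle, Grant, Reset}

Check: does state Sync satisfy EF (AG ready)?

No

AG ready: greatest fixpoint, start Z0 = {Idle, Grant, Reset}, keep only states in Sat with every successor in Z. Z1 = {Idle}; fixed.
Sat(AG ready) = {Idle}
EF (AG ready): least fixpoint, start Z0 = {Idle}, add states with some successor in Z. Z1 = {Idle, Load}; Z2 = {Idle, Load, Reset}; fixed.
Sat(EF (AG ready)) = {Idle, Load, Reset}
Sync ∉ Sat(EF (AG ready)) = {Idle, Load, Reset}, so the formula does not hold at Sync.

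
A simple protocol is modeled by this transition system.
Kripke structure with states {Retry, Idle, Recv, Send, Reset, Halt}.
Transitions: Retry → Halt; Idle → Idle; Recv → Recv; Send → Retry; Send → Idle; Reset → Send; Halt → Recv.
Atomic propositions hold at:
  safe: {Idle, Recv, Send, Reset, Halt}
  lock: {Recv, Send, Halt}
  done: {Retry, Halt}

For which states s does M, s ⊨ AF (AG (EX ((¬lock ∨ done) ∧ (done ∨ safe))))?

{Idle}

Sat(¬lock) = {Retry, Idle, Reset}
Sat(¬lock ∨ done) = {Retry, Idle, Reset, Halt}
Sat(done ∨ safe) = {Retry, Idle, Recv, Send, Reset, Halt}
Sat((¬lock ∨ done) ∧ (done ∨ safe)) = {Retry, Idle, Reset, Halt}
Sat(EX ((¬lock ∨ done) ∧ (done ∨ safe))) = {s : some successor in {Retry, Idle, Reset, Halt}} = {Retry, Idle, Send}
AG (EX ((¬lock ∨ done) ∧ (done ∨ safe))): greatest fixpoint, start Z0 = {Retry, Idle, Send}, keep only states in Sat with every successor in Z. Z1 = {Idle, Send}; Z2 = {Idle}; fixed.
Sat(AG (EX ((¬lock ∨ done) ∧ (done ∨ safe)))) = {Idle}
AF (AG (EX ((¬lock ∨ done) ∧ (done ∨ safe)))): least fixpoint, start Z0 = {Idle}, add states with every successor in Z. Already a fixed point.
Sat(AF (AG (EX ((¬lock ∨ done) ∧ (done ∨ safe))))) = {Idle}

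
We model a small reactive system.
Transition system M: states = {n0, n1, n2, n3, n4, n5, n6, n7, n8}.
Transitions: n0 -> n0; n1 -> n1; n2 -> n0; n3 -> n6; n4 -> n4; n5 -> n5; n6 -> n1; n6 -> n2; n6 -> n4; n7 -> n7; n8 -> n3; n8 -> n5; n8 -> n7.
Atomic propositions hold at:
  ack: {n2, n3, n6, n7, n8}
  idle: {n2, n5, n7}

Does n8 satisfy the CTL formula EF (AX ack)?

Yes

Sat(AX ack) = {s : every successor in {n2, n3, n6, n7, n8}} = {n3, n7}
EF (AX ack): least fixpoint, start Z0 = {n3, n7}, add states with some successor in Z. Z1 = {n3, n7, n8}; fixed.
Sat(EF (AX ack)) = {n3, n7, n8}
n8 ∈ Sat(EF (AX ack)) = {n3, n7, n8}, so the formula holds at n8.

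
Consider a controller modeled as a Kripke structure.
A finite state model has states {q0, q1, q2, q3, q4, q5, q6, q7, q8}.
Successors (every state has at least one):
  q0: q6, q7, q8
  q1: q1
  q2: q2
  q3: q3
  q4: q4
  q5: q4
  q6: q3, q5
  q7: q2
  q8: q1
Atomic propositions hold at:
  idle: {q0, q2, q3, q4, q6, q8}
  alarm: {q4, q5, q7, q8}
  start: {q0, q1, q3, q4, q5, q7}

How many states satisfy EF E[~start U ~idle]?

Sat(~start) = {q2, q6, q8}
Sat(~idle) = {q1, q5, q7}
E[~start U ~idle]: least fixpoint, start Z0 = Sat(~idle) = {q1, q5, q7}, add states in Sat(~start) with some successor in Z. Z1 = {q1, q5, q6, q7, q8}; fixed.
Sat(E[~start U ~idle]) = {q1, q5, q6, q7, q8}
EF E[~start U ~idle]: least fixpoint, start Z0 = {q1, q5, q6, q7, q8}, add states with some successor in Z. Z1 = {q0, q1, q5, q6, q7, q8}; fixed.
Sat(EF E[~start U ~idle]) = {q0, q1, q5, q6, q7, q8}
|Sat(EF E[~start U ~idle])| = |{q0, q1, q5, q6, q7, q8}| = 6.

6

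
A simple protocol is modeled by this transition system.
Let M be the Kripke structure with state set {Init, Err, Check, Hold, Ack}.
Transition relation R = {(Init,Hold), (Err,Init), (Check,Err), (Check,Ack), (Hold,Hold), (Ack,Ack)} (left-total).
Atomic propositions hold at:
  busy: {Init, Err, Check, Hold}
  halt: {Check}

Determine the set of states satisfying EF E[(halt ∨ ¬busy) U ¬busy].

Sat(¬busy) = {Ack}
Sat(halt ∨ ¬busy) = {Check, Ack}
E[(halt ∨ ¬busy) U ¬busy]: least fixpoint, start Z0 = Sat(¬busy) = {Ack}, add states in Sat(halt ∨ ¬busy) with some successor in Z. Z1 = {Check, Ack}; fixed.
Sat(E[(halt ∨ ¬busy) U ¬busy]) = {Check, Ack}
EF E[(halt ∨ ¬busy) U ¬busy]: least fixpoint, start Z0 = {Check, Ack}, add states with some successor in Z. Already a fixed point.
Sat(EF E[(halt ∨ ¬busy) U ¬busy]) = {Check, Ack}

{Check, Ack}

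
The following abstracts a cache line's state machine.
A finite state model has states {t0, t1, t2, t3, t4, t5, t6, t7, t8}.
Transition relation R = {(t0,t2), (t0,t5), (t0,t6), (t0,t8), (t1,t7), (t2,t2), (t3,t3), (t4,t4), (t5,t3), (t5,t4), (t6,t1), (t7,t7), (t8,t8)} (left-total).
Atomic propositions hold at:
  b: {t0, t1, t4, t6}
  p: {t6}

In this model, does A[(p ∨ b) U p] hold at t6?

Sat(p ∨ b) = {t0, t1, t4, t6}
A[(p ∨ b) U p]: least fixpoint, start Z0 = Sat(p) = {t6}, add states in Sat(p ∨ b) with every successor in Z. Already a fixed point.
Sat(A[(p ∨ b) U p]) = {t6}
t6 ∈ Sat(A[(p ∨ b) U p]) = {t6}, so the formula holds at t6.

Yes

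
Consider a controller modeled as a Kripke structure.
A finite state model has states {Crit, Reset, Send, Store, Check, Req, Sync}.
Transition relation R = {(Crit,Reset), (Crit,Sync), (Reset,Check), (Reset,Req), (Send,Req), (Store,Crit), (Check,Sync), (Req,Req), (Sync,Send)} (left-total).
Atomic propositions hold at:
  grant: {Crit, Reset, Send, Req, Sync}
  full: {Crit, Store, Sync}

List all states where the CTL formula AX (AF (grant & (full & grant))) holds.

{Store, Check}

Sat(full & grant) = {Crit, Sync}
Sat(grant & (full & grant)) = {Crit, Sync}
AF (grant & (full & grant)): least fixpoint, start Z0 = {Crit, Sync}, add states with every successor in Z. Z1 = {Crit, Store, Check, Sync}; fixed.
Sat(AF (grant & (full & grant))) = {Crit, Store, Check, Sync}
Sat(AX (AF (grant & (full & grant)))) = {s : every successor in {Crit, Store, Check, Sync}} = {Store, Check}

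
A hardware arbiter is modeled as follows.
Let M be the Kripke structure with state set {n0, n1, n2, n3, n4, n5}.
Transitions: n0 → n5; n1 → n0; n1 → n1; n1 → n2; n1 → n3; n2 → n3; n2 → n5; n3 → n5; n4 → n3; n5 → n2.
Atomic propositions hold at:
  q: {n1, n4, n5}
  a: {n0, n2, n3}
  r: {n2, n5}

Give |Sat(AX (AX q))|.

1

Sat(AX q) = {s : every successor in {n1, n4, n5}} = {n0, n3}
Sat(AX (AX q)) = {s : every successor in {n0, n3}} = {n4}
|Sat(AX (AX q))| = |{n4}| = 1.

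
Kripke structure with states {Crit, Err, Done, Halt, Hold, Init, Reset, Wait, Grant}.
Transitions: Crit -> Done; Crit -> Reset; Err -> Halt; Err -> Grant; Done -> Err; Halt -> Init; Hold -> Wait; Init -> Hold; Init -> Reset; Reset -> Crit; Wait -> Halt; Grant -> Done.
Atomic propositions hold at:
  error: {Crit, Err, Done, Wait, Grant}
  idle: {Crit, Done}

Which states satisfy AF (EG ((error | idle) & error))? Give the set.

{Crit, Err, Done, Reset, Grant}

Sat(error | idle) = {Crit, Err, Done, Wait, Grant}
Sat((error | idle) & error) = {Crit, Err, Done, Wait, Grant}
EG ((error | idle) & error): greatest fixpoint, start Z0 = {Crit, Err, Done, Wait, Grant}, keep only states in Sat with some successor in Z. Z1 = {Crit, Err, Done, Grant}; fixed.
Sat(EG ((error | idle) & error)) = {Crit, Err, Done, Grant}
AF (EG ((error | idle) & error)): least fixpoint, start Z0 = {Crit, Err, Done, Grant}, add states with every successor in Z. Z1 = {Crit, Err, Done, Reset, Grant}; fixed.
Sat(AF (EG ((error | idle) & error))) = {Crit, Err, Done, Reset, Grant}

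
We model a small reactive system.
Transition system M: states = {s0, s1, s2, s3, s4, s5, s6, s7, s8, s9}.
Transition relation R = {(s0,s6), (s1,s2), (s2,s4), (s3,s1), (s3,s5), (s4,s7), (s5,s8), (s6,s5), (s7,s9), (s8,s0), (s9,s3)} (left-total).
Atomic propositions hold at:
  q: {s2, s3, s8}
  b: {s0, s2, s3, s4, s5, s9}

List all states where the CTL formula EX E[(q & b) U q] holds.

{s1, s5, s9}

Sat(q & b) = {s2, s3}
E[(q & b) U q]: least fixpoint, start Z0 = Sat(q) = {s2, s3, s8}, add states in Sat(q & b) with some successor in Z. Already a fixed point.
Sat(E[(q & b) U q]) = {s2, s3, s8}
Sat(EX E[(q & b) U q]) = {s : some successor in {s2, s3, s8}} = {s1, s5, s9}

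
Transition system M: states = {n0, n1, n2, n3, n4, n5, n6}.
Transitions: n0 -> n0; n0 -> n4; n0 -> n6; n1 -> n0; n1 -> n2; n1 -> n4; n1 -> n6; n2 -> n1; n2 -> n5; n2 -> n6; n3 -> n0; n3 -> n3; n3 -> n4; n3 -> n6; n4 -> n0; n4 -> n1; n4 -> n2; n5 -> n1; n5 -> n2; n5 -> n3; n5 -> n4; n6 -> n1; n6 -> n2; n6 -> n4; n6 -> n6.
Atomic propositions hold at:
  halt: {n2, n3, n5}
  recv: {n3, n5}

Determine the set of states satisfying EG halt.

EG halt: greatest fixpoint, start Z0 = {n2, n3, n5}, keep only states in Sat with some successor in Z. Already a fixed point.
Sat(EG halt) = {n2, n3, n5}

{n2, n3, n5}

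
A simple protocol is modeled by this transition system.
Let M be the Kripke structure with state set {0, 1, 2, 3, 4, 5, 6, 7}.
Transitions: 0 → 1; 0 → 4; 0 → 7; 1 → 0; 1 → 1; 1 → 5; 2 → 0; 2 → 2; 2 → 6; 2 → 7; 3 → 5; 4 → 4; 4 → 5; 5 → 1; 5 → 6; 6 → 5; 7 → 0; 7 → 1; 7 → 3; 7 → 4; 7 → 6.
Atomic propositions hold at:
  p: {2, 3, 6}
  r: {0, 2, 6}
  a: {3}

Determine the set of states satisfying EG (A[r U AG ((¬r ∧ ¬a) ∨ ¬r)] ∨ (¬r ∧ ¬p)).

Sat(¬r) = {1, 3, 4, 5, 7}
Sat(¬a) = {0, 1, 2, 4, 5, 6, 7}
Sat(¬r ∧ ¬a) = {1, 4, 5, 7}
Sat((¬r ∧ ¬a) ∨ ¬r) = {1, 3, 4, 5, 7}
AG ((¬r ∧ ¬a) ∨ ¬r): greatest fixpoint, start Z0 = {1, 3, 4, 5, 7}, keep only states in Sat with every successor in Z. Z1 = {3, 4}; Z2 = ∅; fixed.
Sat(AG ((¬r ∧ ¬a) ∨ ¬r)) = ∅
A[r U AG ((¬r ∧ ¬a) ∨ ¬r)]: least fixpoint, start Z0 = Sat(AG ((¬r ∧ ¬a) ∨ ¬r)) = ∅, add states in Sat(r) with every successor in Z. Already a fixed point.
Sat(A[r U AG ((¬r ∧ ¬a) ∨ ¬r)]) = ∅
Sat(¬p) = {0, 1, 4, 5, 7}
Sat(¬r ∧ ¬p) = {1, 4, 5, 7}
Sat(A[r U AG ((¬r ∧ ¬a) ∨ ¬r)] ∨ (¬r ∧ ¬p)) = {1, 4, 5, 7}
EG (A[r U AG ((¬r ∧ ¬a) ∨ ¬r)] ∨ (¬r ∧ ¬p)): greatest fixpoint, start Z0 = {1, 4, 5, 7}, keep only states in Sat with some successor in Z. Already a fixed point.
Sat(EG (A[r U AG ((¬r ∧ ¬a) ∨ ¬r)] ∨ (¬r ∧ ¬p))) = {1, 4, 5, 7}

{1, 4, 5, 7}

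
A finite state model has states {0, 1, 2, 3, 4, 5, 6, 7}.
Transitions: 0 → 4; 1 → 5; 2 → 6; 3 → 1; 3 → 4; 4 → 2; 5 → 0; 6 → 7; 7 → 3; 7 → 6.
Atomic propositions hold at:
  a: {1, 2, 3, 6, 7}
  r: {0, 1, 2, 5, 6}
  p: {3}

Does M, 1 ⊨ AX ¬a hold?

Yes

Sat(¬a) = {0, 4, 5}
Sat(AX ¬a) = {s : every successor in {0, 4, 5}} = {0, 1, 5}
1 ∈ Sat(AX ¬a) = {0, 1, 5}, so the formula holds at 1.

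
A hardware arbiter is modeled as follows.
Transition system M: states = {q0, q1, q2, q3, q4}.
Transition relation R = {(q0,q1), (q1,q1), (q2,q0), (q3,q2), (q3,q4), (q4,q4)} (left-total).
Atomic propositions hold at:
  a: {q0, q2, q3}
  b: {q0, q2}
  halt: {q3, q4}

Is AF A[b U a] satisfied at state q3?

A[b U a]: least fixpoint, start Z0 = Sat(a) = {q0, q2, q3}, add states in Sat(b) with every successor in Z. Already a fixed point.
Sat(A[b U a]) = {q0, q2, q3}
AF A[b U a]: least fixpoint, start Z0 = {q0, q2, q3}, add states with every successor in Z. Already a fixed point.
Sat(AF A[b U a]) = {q0, q2, q3}
q3 ∈ Sat(AF A[b U a]) = {q0, q2, q3}, so the formula holds at q3.

Yes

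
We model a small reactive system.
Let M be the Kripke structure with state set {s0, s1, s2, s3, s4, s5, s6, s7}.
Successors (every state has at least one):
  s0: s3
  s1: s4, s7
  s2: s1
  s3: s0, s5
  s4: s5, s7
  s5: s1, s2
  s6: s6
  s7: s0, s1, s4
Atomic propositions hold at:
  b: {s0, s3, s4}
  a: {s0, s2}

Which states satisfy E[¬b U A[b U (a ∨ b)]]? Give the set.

Sat(¬b) = {s1, s2, s5, s6, s7}
Sat(a ∨ b) = {s0, s2, s3, s4}
A[b U (a ∨ b)]: least fixpoint, start Z0 = Sat((a ∨ b)) = {s0, s2, s3, s4}, add states in Sat(b) with every successor in Z. Already a fixed point.
Sat(A[b U (a ∨ b)]) = {s0, s2, s3, s4}
E[¬b U A[b U (a ∨ b)]]: least fixpoint, start Z0 = Sat(A[b U (a ∨ b)]) = {s0, s2, s3, s4}, add states in Sat(¬b) with some successor in Z. Z1 = {s0, s1, s2, s3, s4, s5, s7}; fixed.
Sat(E[¬b U A[b U (a ∨ b)]]) = {s0, s1, s2, s3, s4, s5, s7}

{s0, s1, s2, s3, s4, s5, s7}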